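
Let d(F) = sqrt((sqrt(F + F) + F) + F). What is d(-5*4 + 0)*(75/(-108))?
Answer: -25*sqrt(-40 + 2*I*sqrt(10))/36 ≈ -0.34615 - 4.4057*I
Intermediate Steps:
d(F) = sqrt(2*F + sqrt(2)*sqrt(F)) (d(F) = sqrt((sqrt(2*F) + F) + F) = sqrt((sqrt(2)*sqrt(F) + F) + F) = sqrt((F + sqrt(2)*sqrt(F)) + F) = sqrt(2*F + sqrt(2)*sqrt(F)))
d(-5*4 + 0)*(75/(-108)) = sqrt(2*(-5*4 + 0) + sqrt(2)*sqrt(-5*4 + 0))*(75/(-108)) = sqrt(2*(-20 + 0) + sqrt(2)*sqrt(-20 + 0))*(75*(-1/108)) = sqrt(2*(-20) + sqrt(2)*sqrt(-20))*(-25/36) = sqrt(-40 + sqrt(2)*(2*I*sqrt(5)))*(-25/36) = sqrt(-40 + 2*I*sqrt(10))*(-25/36) = -25*sqrt(-40 + 2*I*sqrt(10))/36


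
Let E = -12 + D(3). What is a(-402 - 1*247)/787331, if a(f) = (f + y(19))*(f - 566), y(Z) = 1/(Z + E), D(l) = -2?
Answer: 788292/787331 ≈ 1.0012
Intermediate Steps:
E = -14 (E = -12 - 2 = -14)
y(Z) = 1/(-14 + Z) (y(Z) = 1/(Z - 14) = 1/(-14 + Z))
a(f) = (-566 + f)*(⅕ + f) (a(f) = (f + 1/(-14 + 19))*(f - 566) = (f + 1/5)*(-566 + f) = (f + ⅕)*(-566 + f) = (⅕ + f)*(-566 + f) = (-566 + f)*(⅕ + f))
a(-402 - 1*247)/787331 = (-566/5 + (-402 - 1*247)² - 2829*(-402 - 1*247)/5)/787331 = (-566/5 + (-402 - 247)² - 2829*(-402 - 247)/5)*(1/787331) = (-566/5 + (-649)² - 2829/5*(-649))*(1/787331) = (-566/5 + 421201 + 1836021/5)*(1/787331) = 788292*(1/787331) = 788292/787331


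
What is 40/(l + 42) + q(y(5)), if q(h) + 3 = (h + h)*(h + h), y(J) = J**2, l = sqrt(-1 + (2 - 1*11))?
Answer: 2215679/887 - 20*I*sqrt(10)/887 ≈ 2497.9 - 0.071303*I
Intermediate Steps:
l = I*sqrt(10) (l = sqrt(-1 + (2 - 11)) = sqrt(-1 - 9) = sqrt(-10) = I*sqrt(10) ≈ 3.1623*I)
q(h) = -3 + 4*h**2 (q(h) = -3 + (h + h)*(h + h) = -3 + (2*h)*(2*h) = -3 + 4*h**2)
40/(l + 42) + q(y(5)) = 40/(I*sqrt(10) + 42) + (-3 + 4*(5**2)**2) = 40/(42 + I*sqrt(10)) + (-3 + 4*25**2) = 40/(42 + I*sqrt(10)) + (-3 + 4*625) = 40/(42 + I*sqrt(10)) + (-3 + 2500) = 40/(42 + I*sqrt(10)) + 2497 = 2497 + 40/(42 + I*sqrt(10))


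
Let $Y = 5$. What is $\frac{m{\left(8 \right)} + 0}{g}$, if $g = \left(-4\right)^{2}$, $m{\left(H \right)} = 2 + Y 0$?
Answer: $\frac{1}{8} \approx 0.125$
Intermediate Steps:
$m{\left(H \right)} = 2$ ($m{\left(H \right)} = 2 + 5 \cdot 0 = 2 + 0 = 2$)
$g = 16$
$\frac{m{\left(8 \right)} + 0}{g} = \frac{2 + 0}{16} = \frac{1}{16} \cdot 2 = \frac{1}{8}$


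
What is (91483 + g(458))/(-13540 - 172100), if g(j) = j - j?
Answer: -13069/26520 ≈ -0.49280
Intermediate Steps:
g(j) = 0
(91483 + g(458))/(-13540 - 172100) = (91483 + 0)/(-13540 - 172100) = 91483/(-185640) = 91483*(-1/185640) = -13069/26520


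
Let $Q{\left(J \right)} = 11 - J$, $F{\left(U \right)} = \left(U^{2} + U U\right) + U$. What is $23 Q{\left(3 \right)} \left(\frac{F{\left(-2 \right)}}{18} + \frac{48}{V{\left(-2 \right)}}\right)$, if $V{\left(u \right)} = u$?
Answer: $- \frac{13064}{3} \approx -4354.7$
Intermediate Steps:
$F{\left(U \right)} = U + 2 U^{2}$ ($F{\left(U \right)} = \left(U^{2} + U^{2}\right) + U = 2 U^{2} + U = U + 2 U^{2}$)
$23 Q{\left(3 \right)} \left(\frac{F{\left(-2 \right)}}{18} + \frac{48}{V{\left(-2 \right)}}\right) = 23 \left(11 - 3\right) \left(\frac{\left(-2\right) \left(1 + 2 \left(-2\right)\right)}{18} + \frac{48}{-2}\right) = 23 \left(11 - 3\right) \left(- 2 \left(1 - 4\right) \frac{1}{18} + 48 \left(- \frac{1}{2}\right)\right) = 23 \cdot 8 \left(\left(-2\right) \left(-3\right) \frac{1}{18} - 24\right) = 184 \left(6 \cdot \frac{1}{18} - 24\right) = 184 \left(\frac{1}{3} - 24\right) = 184 \left(- \frac{71}{3}\right) = - \frac{13064}{3}$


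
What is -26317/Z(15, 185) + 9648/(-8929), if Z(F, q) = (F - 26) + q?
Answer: -236663245/1553646 ≈ -152.33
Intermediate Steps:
Z(F, q) = -26 + F + q (Z(F, q) = (-26 + F) + q = -26 + F + q)
-26317/Z(15, 185) + 9648/(-8929) = -26317/(-26 + 15 + 185) + 9648/(-8929) = -26317/174 + 9648*(-1/8929) = -26317*1/174 - 9648/8929 = -26317/174 - 9648/8929 = -236663245/1553646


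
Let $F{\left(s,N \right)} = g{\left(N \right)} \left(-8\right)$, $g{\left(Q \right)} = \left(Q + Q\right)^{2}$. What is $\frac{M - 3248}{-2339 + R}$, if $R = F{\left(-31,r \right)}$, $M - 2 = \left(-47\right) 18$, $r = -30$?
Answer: $\frac{4092}{31139} \approx 0.13141$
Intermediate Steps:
$g{\left(Q \right)} = 4 Q^{2}$ ($g{\left(Q \right)} = \left(2 Q\right)^{2} = 4 Q^{2}$)
$M = -844$ ($M = 2 - 846 = -844$)
$F{\left(s,N \right)} = - 32 N^{2}$ ($F{\left(s,N \right)} = 4 N^{2} \left(-8\right) = - 32 N^{2}$)
$R = -28800$ ($R = - 32 \left(-30\right)^{2} = \left(-32\right) 900 = -28800$)
$\frac{M - 3248}{-2339 + R} = \frac{-844 - 3248}{-2339 - 28800} = - \frac{4092}{-31139} = \left(-4092\right) \left(- \frac{1}{31139}\right) = \frac{4092}{31139}$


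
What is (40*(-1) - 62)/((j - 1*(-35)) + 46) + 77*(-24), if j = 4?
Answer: -9246/5 ≈ -1849.2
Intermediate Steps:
(40*(-1) - 62)/((j - 1*(-35)) + 46) + 77*(-24) = (40*(-1) - 62)/((4 - 1*(-35)) + 46) + 77*(-24) = (-40 - 62)/((4 + 35) + 46) - 1848 = -102/(39 + 46) - 1848 = -102/85 - 1848 = -102*1/85 - 1848 = -6/5 - 1848 = -9246/5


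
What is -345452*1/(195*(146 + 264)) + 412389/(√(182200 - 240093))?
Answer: -172726/39975 - 412389*I*√57893/57893 ≈ -4.3209 - 1713.9*I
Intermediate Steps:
-345452*1/(195*(146 + 264)) + 412389/(√(182200 - 240093)) = -345452/(195*410) + 412389/(√(-57893)) = -345452/79950 + 412389/((I*√57893)) = -345452*1/79950 + 412389*(-I*√57893/57893) = -172726/39975 - 412389*I*√57893/57893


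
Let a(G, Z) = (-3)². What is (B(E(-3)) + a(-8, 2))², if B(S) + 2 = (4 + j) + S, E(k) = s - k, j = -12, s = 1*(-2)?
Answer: 0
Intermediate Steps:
s = -2
a(G, Z) = 9
E(k) = -2 - k
B(S) = -10 + S (B(S) = -2 + ((4 - 12) + S) = -2 + (-8 + S) = -10 + S)
(B(E(-3)) + a(-8, 2))² = ((-10 + (-2 - 1*(-3))) + 9)² = ((-10 + (-2 + 3)) + 9)² = ((-10 + 1) + 9)² = (-9 + 9)² = 0² = 0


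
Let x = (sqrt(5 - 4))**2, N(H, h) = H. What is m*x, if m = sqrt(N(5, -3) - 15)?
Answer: I*sqrt(10) ≈ 3.1623*I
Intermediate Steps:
x = 1 (x = (sqrt(1))**2 = 1**2 = 1)
m = I*sqrt(10) (m = sqrt(5 - 15) = sqrt(-10) = I*sqrt(10) ≈ 3.1623*I)
m*x = (I*sqrt(10))*1 = I*sqrt(10)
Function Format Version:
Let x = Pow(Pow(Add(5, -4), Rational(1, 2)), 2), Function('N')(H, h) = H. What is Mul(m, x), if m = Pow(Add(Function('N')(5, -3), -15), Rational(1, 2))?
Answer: Mul(I, Pow(10, Rational(1, 2))) ≈ Mul(3.1623, I)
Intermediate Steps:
x = 1 (x = Pow(Pow(1, Rational(1, 2)), 2) = Pow(1, 2) = 1)
m = Mul(I, Pow(10, Rational(1, 2))) (m = Pow(Add(5, -15), Rational(1, 2)) = Pow(-10, Rational(1, 2)) = Mul(I, Pow(10, Rational(1, 2))) ≈ Mul(3.1623, I))
Mul(m, x) = Mul(Mul(I, Pow(10, Rational(1, 2))), 1) = Mul(I, Pow(10, Rational(1, 2)))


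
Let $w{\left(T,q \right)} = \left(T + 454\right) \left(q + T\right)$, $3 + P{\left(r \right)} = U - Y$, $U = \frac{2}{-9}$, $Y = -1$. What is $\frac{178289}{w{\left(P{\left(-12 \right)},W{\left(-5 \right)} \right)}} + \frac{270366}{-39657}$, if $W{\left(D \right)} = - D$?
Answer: $\frac{181740084271}{1343711350} \approx 135.25$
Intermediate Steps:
$U = - \frac{2}{9}$ ($U = 2 \left(- \frac{1}{9}\right) = - \frac{2}{9} \approx -0.22222$)
$P{\left(r \right)} = - \frac{20}{9}$ ($P{\left(r \right)} = -3 - - \frac{7}{9} = -3 + \left(- \frac{2}{9} + 1\right) = -3 + \frac{7}{9} = - \frac{20}{9}$)
$w{\left(T,q \right)} = \left(454 + T\right) \left(T + q\right)$
$\frac{178289}{w{\left(P{\left(-12 \right)},W{\left(-5 \right)} \right)}} + \frac{270366}{-39657} = \frac{178289}{\left(- \frac{20}{9}\right)^{2} + 454 \left(- \frac{20}{9}\right) + 454 \left(\left(-1\right) \left(-5\right)\right) - \frac{20 \left(\left(-1\right) \left(-5\right)\right)}{9}} + \frac{270366}{-39657} = \frac{178289}{\frac{400}{81} - \frac{9080}{9} + 454 \cdot 5 - \frac{100}{9}} + 270366 \left(- \frac{1}{39657}\right) = \frac{178289}{\frac{400}{81} - \frac{9080}{9} + 2270 - \frac{100}{9}} - \frac{90122}{13219} = \frac{178289}{\frac{101650}{81}} - \frac{90122}{13219} = 178289 \cdot \frac{81}{101650} - \frac{90122}{13219} = \frac{14441409}{101650} - \frac{90122}{13219} = \frac{181740084271}{1343711350}$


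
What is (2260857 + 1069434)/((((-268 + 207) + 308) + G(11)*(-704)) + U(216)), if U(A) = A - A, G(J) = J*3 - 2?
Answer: -3330291/21577 ≈ -154.34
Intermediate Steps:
G(J) = -2 + 3*J (G(J) = 3*J - 2 = -2 + 3*J)
U(A) = 0
(2260857 + 1069434)/((((-268 + 207) + 308) + G(11)*(-704)) + U(216)) = (2260857 + 1069434)/((((-268 + 207) + 308) + (-2 + 3*11)*(-704)) + 0) = 3330291/(((-61 + 308) + (-2 + 33)*(-704)) + 0) = 3330291/((247 + 31*(-704)) + 0) = 3330291/((247 - 21824) + 0) = 3330291/(-21577 + 0) = 3330291/(-21577) = 3330291*(-1/21577) = -3330291/21577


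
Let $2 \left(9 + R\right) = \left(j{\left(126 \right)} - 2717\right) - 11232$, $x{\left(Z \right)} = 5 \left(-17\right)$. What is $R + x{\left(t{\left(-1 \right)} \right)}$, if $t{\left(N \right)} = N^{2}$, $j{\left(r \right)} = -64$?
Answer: $- \frac{14201}{2} \approx -7100.5$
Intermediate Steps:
$x{\left(Z \right)} = -85$
$R = - \frac{14031}{2}$ ($R = -9 + \frac{\left(-64 - 2717\right) - 11232}{2} = -9 + \frac{-2781 - 11232}{2} = -9 + \frac{1}{2} \left(-14013\right) = -9 - \frac{14013}{2} = - \frac{14031}{2} \approx -7015.5$)
$R + x{\left(t{\left(-1 \right)} \right)} = - \frac{14031}{2} - 85 = - \frac{14201}{2}$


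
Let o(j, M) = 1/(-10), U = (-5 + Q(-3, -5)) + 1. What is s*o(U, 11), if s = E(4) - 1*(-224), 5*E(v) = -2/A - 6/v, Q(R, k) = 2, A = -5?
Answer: -11189/500 ≈ -22.378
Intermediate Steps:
E(v) = 2/25 - 6/(5*v) (E(v) = (-2/(-5) - 6/v)/5 = (-2*(-⅕) - 6/v)/5 = (⅖ - 6/v)/5 = 2/25 - 6/(5*v))
U = -2 (U = (-5 + 2) + 1 = -3 + 1 = -2)
s = 11189/50 (s = (2/25)*(-15 + 4)/4 - 1*(-224) = (2/25)*(¼)*(-11) + 224 = -11/50 + 224 = 11189/50 ≈ 223.78)
o(j, M) = -⅒
s*o(U, 11) = (11189/50)*(-⅒) = -11189/500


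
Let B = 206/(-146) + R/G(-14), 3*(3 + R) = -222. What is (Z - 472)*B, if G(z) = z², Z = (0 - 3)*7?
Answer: 1817691/2044 ≈ 889.28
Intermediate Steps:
R = -77 (R = -3 + (⅓)*(-222) = -3 - 74 = -77)
Z = -21 (Z = -3*7 = -21)
B = -3687/2044 (B = 206/(-146) - 77/((-14)²) = 206*(-1/146) - 77/196 = -103/73 - 77*1/196 = -103/73 - 11/28 = -3687/2044 ≈ -1.8038)
(Z - 472)*B = (-21 - 472)*(-3687/2044) = -493*(-3687/2044) = 1817691/2044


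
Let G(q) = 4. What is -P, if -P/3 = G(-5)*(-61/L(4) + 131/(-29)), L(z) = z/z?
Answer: -22800/29 ≈ -786.21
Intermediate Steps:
L(z) = 1
P = 22800/29 (P = -12*(-61/1 + 131/(-29)) = -12*(-61*1 + 131*(-1/29)) = -12*(-61 - 131/29) = -12*(-1900)/29 = -3*(-7600/29) = 22800/29 ≈ 786.21)
-P = -1*22800/29 = -22800/29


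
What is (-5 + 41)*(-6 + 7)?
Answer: 36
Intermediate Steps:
(-5 + 41)*(-6 + 7) = 36*1 = 36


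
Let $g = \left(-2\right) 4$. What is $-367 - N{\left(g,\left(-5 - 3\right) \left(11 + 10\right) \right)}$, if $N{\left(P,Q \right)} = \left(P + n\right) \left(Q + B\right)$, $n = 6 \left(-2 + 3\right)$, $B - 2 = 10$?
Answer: $-679$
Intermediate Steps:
$g = -8$
$B = 12$ ($B = 2 + 10 = 12$)
$n = 6$ ($n = 6 \cdot 1 = 6$)
$N{\left(P,Q \right)} = \left(6 + P\right) \left(12 + Q\right)$ ($N{\left(P,Q \right)} = \left(P + 6\right) \left(Q + 12\right) = \left(6 + P\right) \left(12 + Q\right)$)
$-367 - N{\left(g,\left(-5 - 3\right) \left(11 + 10\right) \right)} = -367 - \left(72 + 6 \left(-5 - 3\right) \left(11 + 10\right) + 12 \left(-8\right) - 8 \left(-5 - 3\right) \left(11 + 10\right)\right) = -367 - \left(72 + 6 \left(\left(-8\right) 21\right) - 96 - 8 \left(\left(-8\right) 21\right)\right) = -367 - \left(72 + 6 \left(-168\right) - 96 - -1344\right) = -367 - \left(72 - 1008 - 96 + 1344\right) = -367 - 312 = -679$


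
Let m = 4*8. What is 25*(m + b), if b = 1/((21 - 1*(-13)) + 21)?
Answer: 8805/11 ≈ 800.45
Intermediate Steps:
m = 32
b = 1/55 (b = 1/((21 + 13) + 21) = 1/(34 + 21) = 1/55 ≈ 0.018182)
25*(m + b) = 25*(32 + 1/55) = 25*(1761/55) = 8805/11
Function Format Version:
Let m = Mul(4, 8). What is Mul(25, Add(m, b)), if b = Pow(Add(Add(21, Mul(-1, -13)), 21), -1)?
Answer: Rational(8805, 11) ≈ 800.45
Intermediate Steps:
m = 32
b = Rational(1, 55) (b = Pow(Add(Add(21, 13), 21), -1) = Pow(Add(34, 21), -1) = Pow(55, -1) = Rational(1, 55) ≈ 0.018182)
Mul(25, Add(m, b)) = Mul(25, Add(32, Rational(1, 55))) = Mul(25, Rational(1761, 55)) = Rational(8805, 11)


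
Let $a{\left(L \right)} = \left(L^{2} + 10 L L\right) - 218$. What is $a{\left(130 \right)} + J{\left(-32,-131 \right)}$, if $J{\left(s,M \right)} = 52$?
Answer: $185734$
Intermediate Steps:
$a{\left(L \right)} = -218 + 11 L^{2}$ ($a{\left(L \right)} = \left(L^{2} + 10 L^{2}\right) - 218 = 11 L^{2} - 218 = -218 + 11 L^{2}$)
$a{\left(130 \right)} + J{\left(-32,-131 \right)} = \left(-218 + 11 \cdot 130^{2}\right) + 52 = \left(-218 + 11 \cdot 16900\right) + 52 = \left(-218 + 185900\right) + 52 = 185682 + 52 = 185734$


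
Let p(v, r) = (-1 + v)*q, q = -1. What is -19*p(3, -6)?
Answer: 38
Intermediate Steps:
p(v, r) = 1 - v (p(v, r) = (-1 + v)*(-1) = 1 - v)
-19*p(3, -6) = -19*(1 - 1*3) = -19*(1 - 3) = -19*(-2) = 38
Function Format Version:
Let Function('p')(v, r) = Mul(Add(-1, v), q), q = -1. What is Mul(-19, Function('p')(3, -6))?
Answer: 38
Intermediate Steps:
Function('p')(v, r) = Add(1, Mul(-1, v)) (Function('p')(v, r) = Mul(Add(-1, v), -1) = Add(1, Mul(-1, v)))
Mul(-19, Function('p')(3, -6)) = Mul(-19, Add(1, Mul(-1, 3))) = Mul(-19, Add(1, -3)) = Mul(-19, -2) = 38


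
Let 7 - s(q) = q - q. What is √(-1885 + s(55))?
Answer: I*√1878 ≈ 43.336*I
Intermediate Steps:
s(q) = 7 (s(q) = 7 - (q - q) = 7 - 1*0 = 7 + 0 = 7)
√(-1885 + s(55)) = √(-1885 + 7) = √(-1878) = I*√1878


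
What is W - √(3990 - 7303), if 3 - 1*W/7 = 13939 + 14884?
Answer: -201740 - I*√3313 ≈ -2.0174e+5 - 57.559*I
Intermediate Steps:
W = -201740 (W = 21 - 7*(13939 + 14884) = 21 - 7*28823 = 21 - 201761 = -201740)
W - √(3990 - 7303) = -201740 - √(3990 - 7303) = -201740 - √(-3313) = -201740 - I*√3313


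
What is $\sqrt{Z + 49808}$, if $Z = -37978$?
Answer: $13 \sqrt{70} \approx 108.77$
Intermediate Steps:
$\sqrt{Z + 49808} = \sqrt{-37978 + 49808} = \sqrt{11830} = 13 \sqrt{70}$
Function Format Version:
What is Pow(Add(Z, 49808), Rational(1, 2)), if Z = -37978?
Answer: Mul(13, Pow(70, Rational(1, 2))) ≈ 108.77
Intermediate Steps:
Pow(Add(Z, 49808), Rational(1, 2)) = Pow(Add(-37978, 49808), Rational(1, 2)) = Pow(11830, Rational(1, 2)) = Mul(13, Pow(70, Rational(1, 2)))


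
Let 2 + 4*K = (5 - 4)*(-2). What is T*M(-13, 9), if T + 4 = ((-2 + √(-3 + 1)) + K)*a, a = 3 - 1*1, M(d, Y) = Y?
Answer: -90 + 18*I*√2 ≈ -90.0 + 25.456*I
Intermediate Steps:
K = -1 (K = -½ + ((5 - 4)*(-2))/4 = -½ + (1*(-2))/4 = -½ + (¼)*(-2) = -½ - ½ = -1)
a = 2 (a = 3 - 1 = 2)
T = -10 + 2*I*√2 (T = -4 + ((-2 + √(-3 + 1)) - 1)*2 = -4 + ((-2 + √(-2)) - 1)*2 = -4 + ((-2 + I*√2) - 1)*2 = -4 + (-3 + I*√2)*2 = -4 + (-6 + 2*I*√2) = -10 + 2*I*√2 ≈ -10.0 + 2.8284*I)
T*M(-13, 9) = (-10 + 2*I*√2)*9 = -90 + 18*I*√2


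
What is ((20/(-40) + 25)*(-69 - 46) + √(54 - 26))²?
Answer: 31753337/4 - 11270*√7 ≈ 7.9085e+6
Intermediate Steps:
((20/(-40) + 25)*(-69 - 46) + √(54 - 26))² = ((20*(-1/40) + 25)*(-115) + √28)² = ((-½ + 25)*(-115) + 2*√7)² = ((49/2)*(-115) + 2*√7)² = (-5635/2 + 2*√7)²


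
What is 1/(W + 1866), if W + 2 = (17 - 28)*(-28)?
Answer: 1/2172 ≈ 0.00046040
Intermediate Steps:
W = 306 (W = -2 + (17 - 28)*(-28) = -2 - 11*(-28) = -2 + 308 = 306)
1/(W + 1866) = 1/(306 + 1866) = 1/2172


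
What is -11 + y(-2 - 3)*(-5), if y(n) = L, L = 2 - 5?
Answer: 4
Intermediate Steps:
L = -3
y(n) = -3
-11 + y(-2 - 3)*(-5) = -11 - 3*(-5) = -11 + 15 = 4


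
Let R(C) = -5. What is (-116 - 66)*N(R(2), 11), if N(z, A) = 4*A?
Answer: -8008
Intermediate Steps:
(-116 - 66)*N(R(2), 11) = (-116 - 66)*(4*11) = -182*44 = -8008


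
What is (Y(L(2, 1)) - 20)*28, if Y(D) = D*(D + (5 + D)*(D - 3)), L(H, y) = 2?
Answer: -840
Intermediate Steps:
Y(D) = D*(D + (-3 + D)*(5 + D)) (Y(D) = D*(D + (5 + D)*(-3 + D)) = D*(D + (-3 + D)*(5 + D)))
(Y(L(2, 1)) - 20)*28 = (2*(-15 + 2² + 3*2) - 20)*28 = (2*(-15 + 4 + 6) - 20)*28 = (2*(-5) - 20)*28 = (-10 - 20)*28 = -30*28 = -840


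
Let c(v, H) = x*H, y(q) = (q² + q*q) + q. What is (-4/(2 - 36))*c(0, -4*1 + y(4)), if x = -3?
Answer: -192/17 ≈ -11.294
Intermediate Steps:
y(q) = q + 2*q² (y(q) = (q² + q²) + q = 2*q² + q = q + 2*q²)
c(v, H) = -3*H
(-4/(2 - 36))*c(0, -4*1 + y(4)) = (-4/(2 - 36))*(-3*(-4*1 + 4*(1 + 2*4))) = (-4/(-34))*(-3*(-4 + 4*(1 + 8))) = (-4*(-1/34))*(-3*(-4 + 4*9)) = 2*(-3*(-4 + 36))/17 = 2*(-3*32)/17 = (2/17)*(-96) = -192/17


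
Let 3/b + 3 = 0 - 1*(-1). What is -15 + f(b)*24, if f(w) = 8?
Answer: 177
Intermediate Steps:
b = -3/2 (b = 3/(-3 + (0 - 1*(-1))) = 3/(-3 + (0 + 1)) = 3/(-3 + 1) = 3/(-2) = 3*(-1/2) = -3/2 ≈ -1.5000)
-15 + f(b)*24 = -15 + 8*24 = -15 + 192 = 177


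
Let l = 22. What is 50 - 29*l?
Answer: -588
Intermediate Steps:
50 - 29*l = 50 - 29*22 = 50 - 638 = -588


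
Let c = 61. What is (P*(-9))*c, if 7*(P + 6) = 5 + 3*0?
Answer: 20313/7 ≈ 2901.9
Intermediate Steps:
P = -37/7 (P = -6 + (5 + 3*0)/7 = -6 + (5 + 0)/7 = -6 + (⅐)*5 = -6 + 5/7 = -37/7 ≈ -5.2857)
(P*(-9))*c = -37/7*(-9)*61 = (333/7)*61 = 20313/7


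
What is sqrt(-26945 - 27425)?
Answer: I*sqrt(54370) ≈ 233.17*I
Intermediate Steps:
sqrt(-26945 - 27425) = sqrt(-54370) = I*sqrt(54370)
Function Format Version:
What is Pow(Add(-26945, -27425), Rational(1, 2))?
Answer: Mul(I, Pow(54370, Rational(1, 2))) ≈ Mul(233.17, I)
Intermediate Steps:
Pow(Add(-26945, -27425), Rational(1, 2)) = Pow(-54370, Rational(1, 2)) = Mul(I, Pow(54370, Rational(1, 2)))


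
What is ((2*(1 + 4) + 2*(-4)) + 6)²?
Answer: 64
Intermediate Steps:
((2*(1 + 4) + 2*(-4)) + 6)² = ((2*5 - 8) + 6)² = ((10 - 8) + 6)² = (2 + 6)² = 8² = 64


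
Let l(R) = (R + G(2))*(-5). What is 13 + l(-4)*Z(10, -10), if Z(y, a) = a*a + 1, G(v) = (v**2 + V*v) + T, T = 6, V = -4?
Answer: 1023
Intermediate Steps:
G(v) = 6 + v**2 - 4*v (G(v) = (v**2 - 4*v) + 6 = 6 + v**2 - 4*v)
Z(y, a) = 1 + a**2 (Z(y, a) = a**2 + 1 = 1 + a**2)
l(R) = -10 - 5*R (l(R) = (R + (6 + 2**2 - 4*2))*(-5) = (R + (6 + 4 - 8))*(-5) = (R + 2)*(-5) = (2 + R)*(-5) = -10 - 5*R)
13 + l(-4)*Z(10, -10) = 13 + (-10 - 5*(-4))*(1 + (-10)**2) = 13 + (-10 + 20)*(1 + 100) = 13 + 10*101 = 13 + 1010 = 1023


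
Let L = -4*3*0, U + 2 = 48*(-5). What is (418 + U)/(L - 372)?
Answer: -44/93 ≈ -0.47312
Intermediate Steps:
U = -242 (U = -2 + 48*(-5) = -2 - 240 = -242)
L = 0 (L = -12*0 = 0)
(418 + U)/(L - 372) = (418 - 242)/(0 - 372) = 176/(-372) = 176*(-1/372) = -44/93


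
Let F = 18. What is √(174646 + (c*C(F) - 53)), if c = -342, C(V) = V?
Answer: √168437 ≈ 410.41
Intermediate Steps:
√(174646 + (c*C(F) - 53)) = √(174646 + (-342*18 - 53)) = √(174646 + (-6156 - 53)) = √(174646 - 6209) = √168437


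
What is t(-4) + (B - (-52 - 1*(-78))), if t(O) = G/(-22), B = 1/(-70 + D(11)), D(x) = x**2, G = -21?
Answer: -28079/1122 ≈ -25.026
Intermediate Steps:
B = 1/51 (B = 1/(-70 + 11**2) = 1/(-70 + 121) = 1/51 ≈ 0.019608)
t(O) = 21/22 (t(O) = -21/(-22) = -21*(-1/22) = 21/22)
t(-4) + (B - (-52 - 1*(-78))) = 21/22 + (1/51 - (-52 - 1*(-78))) = 21/22 + (1/51 - (-52 + 78)) = 21/22 + (1/51 - 1*26) = 21/22 + (1/51 - 26) = 21/22 - 1325/51 = -28079/1122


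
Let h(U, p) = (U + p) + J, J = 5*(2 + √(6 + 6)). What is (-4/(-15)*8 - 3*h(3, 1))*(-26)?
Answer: 15548/15 + 780*√3 ≈ 2387.5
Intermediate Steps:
J = 10 + 10*√3 (J = 5*(2 + √12) = 5*(2 + 2*√3) = 10 + 10*√3 ≈ 27.320)
h(U, p) = 10 + U + p + 10*√3 (h(U, p) = (U + p) + (10 + 10*√3) = 10 + U + p + 10*√3)
(-4/(-15)*8 - 3*h(3, 1))*(-26) = (-4/(-15)*8 - 3*(10 + 3 + 1 + 10*√3))*(-26) = (-4*(-1/15)*8 - 3*(14 + 10*√3))*(-26) = ((4/15)*8 + (-42 - 30*√3))*(-26) = (32/15 + (-42 - 30*√3))*(-26) = (-598/15 - 30*√3)*(-26) = 15548/15 + 780*√3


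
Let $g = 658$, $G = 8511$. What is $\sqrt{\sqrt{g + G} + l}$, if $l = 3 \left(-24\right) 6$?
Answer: $\sqrt{-432 + \sqrt{9169}} \approx 18.337 i$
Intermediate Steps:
$l = -432$ ($l = \left(-72\right) 6 = -432$)
$\sqrt{\sqrt{g + G} + l} = \sqrt{\sqrt{658 + 8511} - 432} = \sqrt{\sqrt{9169} - 432} = \sqrt{-432 + \sqrt{9169}}$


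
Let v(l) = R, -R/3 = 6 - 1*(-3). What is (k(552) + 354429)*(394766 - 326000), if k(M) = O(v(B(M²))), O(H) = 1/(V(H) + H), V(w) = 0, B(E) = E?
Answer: 219353958604/9 ≈ 2.4373e+10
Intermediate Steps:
R = -27 (R = -3*(6 - 1*(-3)) = -3*(6 + 3) = -3*9 = -27)
v(l) = -27
O(H) = 1/H (O(H) = 1/(0 + H) = 1/H)
k(M) = -1/27 (k(M) = 1/(-27) = -1/27)
(k(552) + 354429)*(394766 - 326000) = (-1/27 + 354429)*(394766 - 326000) = (9569582/27)*68766 = 219353958604/9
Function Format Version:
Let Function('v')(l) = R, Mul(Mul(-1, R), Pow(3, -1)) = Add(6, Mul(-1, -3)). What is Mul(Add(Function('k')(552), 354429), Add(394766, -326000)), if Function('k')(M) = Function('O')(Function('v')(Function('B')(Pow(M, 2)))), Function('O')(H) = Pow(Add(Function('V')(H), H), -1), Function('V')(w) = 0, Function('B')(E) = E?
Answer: Rational(219353958604, 9) ≈ 2.4373e+10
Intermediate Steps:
R = -27 (R = Mul(-3, Add(6, Mul(-1, -3))) = Mul(-3, Add(6, 3)) = Mul(-3, 9) = -27)
Function('v')(l) = -27
Function('O')(H) = Pow(H, -1) (Function('O')(H) = Pow(Add(0, H), -1) = Pow(H, -1))
Function('k')(M) = Rational(-1, 27) (Function('k')(M) = Pow(-27, -1) = Rational(-1, 27))
Mul(Add(Function('k')(552), 354429), Add(394766, -326000)) = Mul(Add(Rational(-1, 27), 354429), Add(394766, -326000)) = Mul(Rational(9569582, 27), 68766) = Rational(219353958604, 9)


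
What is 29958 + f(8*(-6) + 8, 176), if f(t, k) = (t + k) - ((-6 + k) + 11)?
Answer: 29913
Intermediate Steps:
f(t, k) = -5 + t (f(t, k) = (k + t) - (5 + k) = (k + t) + (-5 - k) = -5 + t)
29958 + f(8*(-6) + 8, 176) = 29958 + (-5 + (8*(-6) + 8)) = 29958 + (-5 + (-48 + 8)) = 29958 + (-5 - 40) = 29958 - 45 = 29913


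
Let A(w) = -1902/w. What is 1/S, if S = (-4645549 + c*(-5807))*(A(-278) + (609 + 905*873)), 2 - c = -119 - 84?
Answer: -139/641401703057808 ≈ -2.1671e-13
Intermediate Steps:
c = 205 (c = 2 - (-119 - 84) = 2 - 1*(-203) = 2 + 203 = 205)
S = -641401703057808/139 (S = (-4645549 + 205*(-5807))*(-1902/(-278) + (609 + 905*873)) = (-4645549 - 1190435)*(-1902*(-1/278) + (609 + 790065)) = -5835984*(951/139 + 790674) = -5835984*109904637/139 = -641401703057808/139 ≈ -4.6144e+12)
1/S = 1/(-641401703057808/139) = -139/641401703057808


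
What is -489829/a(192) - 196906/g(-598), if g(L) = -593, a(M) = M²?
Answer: 6968274187/21860352 ≈ 318.76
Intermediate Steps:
-489829/a(192) - 196906/g(-598) = -489829/(192²) - 196906/(-593) = -489829/36864 - 196906*(-1/593) = -489829*1/36864 + 196906/593 = -489829/36864 + 196906/593 = 6968274187/21860352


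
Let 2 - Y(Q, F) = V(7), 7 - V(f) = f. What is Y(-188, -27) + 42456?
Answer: 42458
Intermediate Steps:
V(f) = 7 - f
Y(Q, F) = 2 (Y(Q, F) = 2 - (7 - 1*7) = 2 - (7 - 7) = 2 - 1*0 = 2 + 0 = 2)
Y(-188, -27) + 42456 = 2 + 42456 = 42458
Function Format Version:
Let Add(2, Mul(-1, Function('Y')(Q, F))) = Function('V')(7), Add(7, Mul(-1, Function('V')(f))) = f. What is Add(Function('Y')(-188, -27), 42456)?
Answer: 42458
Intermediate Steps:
Function('V')(f) = Add(7, Mul(-1, f))
Function('Y')(Q, F) = 2 (Function('Y')(Q, F) = Add(2, Mul(-1, Add(7, Mul(-1, 7)))) = Add(2, Mul(-1, Add(7, -7))) = Add(2, Mul(-1, 0)) = Add(2, 0) = 2)
Add(Function('Y')(-188, -27), 42456) = Add(2, 42456) = 42458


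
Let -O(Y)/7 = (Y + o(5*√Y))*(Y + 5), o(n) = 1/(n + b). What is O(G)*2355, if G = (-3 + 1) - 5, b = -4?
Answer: -44212770/191 - 164850*I*√7/191 ≈ -2.3148e+5 - 2283.5*I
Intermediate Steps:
o(n) = 1/(-4 + n) (o(n) = 1/(n - 4) = 1/(-4 + n))
G = -7 (G = -2 - 5 = -7)
O(Y) = -7*(5 + Y)*(Y + 1/(-4 + 5*√Y)) (O(Y) = -7*(Y + 1/(-4 + 5*√Y))*(Y + 5) = -7*(Y + 1/(-4 + 5*√Y))*(5 + Y) = -7*(5 + Y)*(Y + 1/(-4 + 5*√Y)))
O(G)*2355 = (7*(-5 - 1*(-7) - 7*(-5 - 1*(-7))*(-4 + 5*√(-7)))/(-4 + 5*√(-7)))*2355 = (7*(-5 + 7 - 7*(-5 + 7)*(-4 + 5*(I*√7)))/(-4 + 5*(I*√7)))*2355 = (7*(-5 + 7 - 7*2*(-4 + 5*I*√7))/(-4 + 5*I*√7))*2355 = (7*(-5 + 7 + (56 - 70*I*√7))/(-4 + 5*I*√7))*2355 = (7*(58 - 70*I*√7)/(-4 + 5*I*√7))*2355 = 16485*(58 - 70*I*√7)/(-4 + 5*I*√7)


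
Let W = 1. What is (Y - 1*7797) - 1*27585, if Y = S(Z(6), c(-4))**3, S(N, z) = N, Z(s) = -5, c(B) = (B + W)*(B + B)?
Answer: -35507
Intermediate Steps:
c(B) = 2*B*(1 + B) (c(B) = (B + 1)*(B + B) = (1 + B)*(2*B) = 2*B*(1 + B))
Y = -125 (Y = (-5)**3 = -125)
(Y - 1*7797) - 1*27585 = (-125 - 1*7797) - 1*27585 = (-125 - 7797) - 27585 = -7922 - 27585 = -35507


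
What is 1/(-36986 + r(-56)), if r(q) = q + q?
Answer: -1/37098 ≈ -2.6956e-5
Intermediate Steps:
r(q) = 2*q
1/(-36986 + r(-56)) = 1/(-36986 + 2*(-56)) = 1/(-36986 - 112) = 1/(-37098) = -1/37098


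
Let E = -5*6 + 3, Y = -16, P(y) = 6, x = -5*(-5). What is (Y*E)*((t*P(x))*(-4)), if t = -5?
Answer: 51840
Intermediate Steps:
x = 25
E = -27 (E = -30 + 3 = -27)
(Y*E)*((t*P(x))*(-4)) = (-16*(-27))*(-5*6*(-4)) = 432*(-30*(-4)) = 432*120 = 51840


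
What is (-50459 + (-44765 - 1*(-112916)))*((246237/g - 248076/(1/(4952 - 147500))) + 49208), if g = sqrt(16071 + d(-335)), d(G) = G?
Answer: 625638425056352 + 1089106251*sqrt(3934)/1967 ≈ 6.2564e+14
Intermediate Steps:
g = 2*sqrt(3934) (g = sqrt(16071 - 335) = sqrt(15736) = 2*sqrt(3934) ≈ 125.44)
(-50459 + (-44765 - 1*(-112916)))*((246237/g - 248076/(1/(4952 - 147500))) + 49208) = (-50459 + (-44765 - 1*(-112916)))*((246237/((2*sqrt(3934))) - 248076/(1/(4952 - 147500))) + 49208) = (-50459 + (-44765 + 112916))*((246237*(sqrt(3934)/7868) - 248076/(1/(-142548))) + 49208) = (-50459 + 68151)*((246237*sqrt(3934)/7868 - 248076/(-1/142548)) + 49208) = 17692*((246237*sqrt(3934)/7868 - 248076*(-142548)) + 49208) = 17692*((246237*sqrt(3934)/7868 + 35362737648) + 49208) = 17692*((35362737648 + 246237*sqrt(3934)/7868) + 49208) = 17692*(35362786856 + 246237*sqrt(3934)/7868) = 625638425056352 + 1089106251*sqrt(3934)/1967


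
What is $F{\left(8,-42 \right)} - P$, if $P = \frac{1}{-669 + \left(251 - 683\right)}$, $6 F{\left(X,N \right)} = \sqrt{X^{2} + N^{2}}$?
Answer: $\frac{1}{1101} + \frac{\sqrt{457}}{3} \approx 7.1268$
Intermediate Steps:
$F{\left(X,N \right)} = \frac{\sqrt{N^{2} + X^{2}}}{6}$ ($F{\left(X,N \right)} = \frac{\sqrt{X^{2} + N^{2}}}{6} = \frac{\sqrt{N^{2} + X^{2}}}{6}$)
$P = - \frac{1}{1101}$ ($P = \frac{1}{-669 - 432} = \frac{1}{-1101} = - \frac{1}{1101} \approx -0.00090826$)
$F{\left(8,-42 \right)} - P = \frac{\sqrt{\left(-42\right)^{2} + 8^{2}}}{6} - - \frac{1}{1101} = \frac{\sqrt{1764 + 64}}{6} + \frac{1}{1101} = \frac{\sqrt{1828}}{6} + \frac{1}{1101} = \frac{2 \sqrt{457}}{6} + \frac{1}{1101} = \frac{\sqrt{457}}{3} + \frac{1}{1101} = \frac{1}{1101} + \frac{\sqrt{457}}{3}$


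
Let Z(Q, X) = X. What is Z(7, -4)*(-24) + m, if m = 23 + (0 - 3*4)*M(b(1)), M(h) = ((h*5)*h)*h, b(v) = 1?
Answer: 59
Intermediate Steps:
M(h) = 5*h³ (M(h) = ((5*h)*h)*h = (5*h²)*h = 5*h³)
m = -37 (m = 23 + (0 - 3*4)*(5*1³) = 23 + (0 - 12)*(5*1) = 23 - 12*5 = 23 - 60 = -37)
Z(7, -4)*(-24) + m = -4*(-24) - 37 = 96 - 37 = 59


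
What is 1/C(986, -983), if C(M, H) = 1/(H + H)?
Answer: -1966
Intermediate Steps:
C(M, H) = 1/(2*H)
1/C(986, -983) = 1/((1/2)/(-983)) = 1/((1/2)*(-1/983)) = 1/(-1/1966) = -1966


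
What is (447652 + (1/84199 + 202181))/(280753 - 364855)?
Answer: -27357644384/3540652149 ≈ -7.7267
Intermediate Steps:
(447652 + (1/84199 + 202181))/(280753 - 364855) = (447652 + (1/84199 + 202181))/(-84102) = (447652 + 17023438020/84199)*(-1/84102) = (54715288768/84199)*(-1/84102) = -27357644384/3540652149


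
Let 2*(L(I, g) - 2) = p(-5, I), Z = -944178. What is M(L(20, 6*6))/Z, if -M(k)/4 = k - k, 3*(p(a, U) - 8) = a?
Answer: 0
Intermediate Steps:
p(a, U) = 8 + a/3
L(I, g) = 31/6 (L(I, g) = 2 + (8 + (⅓)*(-5))/2 = 2 + (8 - 5/3)/2 = 2 + (½)*(19/3) = 2 + 19/6 = 31/6)
M(k) = 0 (M(k) = -4*(k - k) = -4*0 = 0)
M(L(20, 6*6))/Z = 0/(-944178) = 0*(-1/944178) = 0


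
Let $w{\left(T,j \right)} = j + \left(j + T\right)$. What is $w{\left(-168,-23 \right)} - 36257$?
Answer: $-36471$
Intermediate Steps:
$w{\left(T,j \right)} = T + 2 j$ ($w{\left(T,j \right)} = j + \left(T + j\right) = T + 2 j$)
$w{\left(-168,-23 \right)} - 36257 = \left(-168 + 2 \left(-23\right)\right) - 36257 = \left(-168 - 46\right) - 36257 = -214 - 36257 = -36471$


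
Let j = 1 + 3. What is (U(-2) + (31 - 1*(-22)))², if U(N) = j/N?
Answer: 2601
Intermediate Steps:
j = 4
U(N) = 4/N
(U(-2) + (31 - 1*(-22)))² = (4/(-2) + (31 - 1*(-22)))² = (4*(-½) + (31 + 22))² = (-2 + 53)² = 51² = 2601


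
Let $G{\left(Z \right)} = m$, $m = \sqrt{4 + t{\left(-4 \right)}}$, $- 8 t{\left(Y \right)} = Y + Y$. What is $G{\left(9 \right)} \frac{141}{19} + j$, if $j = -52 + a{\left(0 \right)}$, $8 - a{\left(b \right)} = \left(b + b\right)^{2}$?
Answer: $-44 + \frac{141 \sqrt{5}}{19} \approx -27.406$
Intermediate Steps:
$t{\left(Y \right)} = - \frac{Y}{4}$ ($t{\left(Y \right)} = - \frac{Y + Y}{8} = - \frac{2 Y}{8} = - \frac{Y}{4}$)
$a{\left(b \right)} = 8 - 4 b^{2}$ ($a{\left(b \right)} = 8 - \left(b + b\right)^{2} = 8 - \left(2 b\right)^{2} = 8 - 4 b^{2}$)
$j = -44$ ($j = -52 + \left(8 - 4 \cdot 0^{2}\right) = -52 + \left(8 - 0\right) = -52 + \left(8 + 0\right) = -52 + 8 = -44$)
$m = \sqrt{5}$ ($m = \sqrt{4 - -1} = \sqrt{4 + 1} = \sqrt{5} \approx 2.2361$)
$G{\left(Z \right)} = \sqrt{5}$
$G{\left(9 \right)} \frac{141}{19} + j = \sqrt{5} \cdot \frac{141}{19} - 44 = \frac{141 \sqrt{5}}{19} - 44 = -44 + \frac{141 \sqrt{5}}{19}$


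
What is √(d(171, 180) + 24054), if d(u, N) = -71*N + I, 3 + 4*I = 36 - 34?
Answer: √45095/2 ≈ 106.18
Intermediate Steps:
I = -¼ (I = -¾ + (36 - 34)/4 = -¾ + (¼)*2 = -¾ + ½ = -¼ ≈ -0.25000)
d(u, N) = -¼ - 71*N (d(u, N) = -71*N - ¼ = -¼ - 71*N)
√(d(171, 180) + 24054) = √((-¼ - 71*180) + 24054) = √((-¼ - 12780) + 24054) = √(-51121/4 + 24054) = √(45095/4) = √45095/2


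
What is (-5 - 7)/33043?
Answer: -12/33043 ≈ -0.00036316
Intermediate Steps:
(-5 - 7)/33043 = (1/33043)*(-12) = -12/33043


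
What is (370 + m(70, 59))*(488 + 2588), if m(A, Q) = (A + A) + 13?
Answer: 1608748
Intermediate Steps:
m(A, Q) = 13 + 2*A (m(A, Q) = 2*A + 13 = 13 + 2*A)
(370 + m(70, 59))*(488 + 2588) = (370 + (13 + 2*70))*(488 + 2588) = (370 + (13 + 140))*3076 = (370 + 153)*3076 = 523*3076 = 1608748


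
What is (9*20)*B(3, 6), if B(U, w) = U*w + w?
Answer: 4320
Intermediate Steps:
B(U, w) = w + U*w
(9*20)*B(3, 6) = (9*20)*(6*(1 + 3)) = 180*(6*4) = 180*24 = 4320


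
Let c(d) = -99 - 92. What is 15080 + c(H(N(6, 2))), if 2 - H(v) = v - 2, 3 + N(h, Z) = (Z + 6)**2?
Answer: 14889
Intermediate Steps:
N(h, Z) = -3 + (6 + Z)**2 (N(h, Z) = -3 + (Z + 6)**2 = -3 + (6 + Z)**2)
H(v) = 4 - v (H(v) = 2 - (v - 2) = 2 - (-2 + v) = 2 + (2 - v) = 4 - v)
c(d) = -191
15080 + c(H(N(6, 2))) = 15080 - 191 = 14889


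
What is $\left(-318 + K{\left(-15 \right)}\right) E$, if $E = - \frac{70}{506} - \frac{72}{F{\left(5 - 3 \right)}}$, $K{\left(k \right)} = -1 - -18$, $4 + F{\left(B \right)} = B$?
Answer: $- \frac{2730973}{253} \approx -10794.0$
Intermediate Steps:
$F{\left(B \right)} = -4 + B$
$K{\left(k \right)} = 17$ ($K{\left(k \right)} = -1 + 18 = 17$)
$E = \frac{9073}{253}$ ($E = - \frac{70}{506} - \frac{72}{-4 + \left(5 - 3\right)} = \left(-70\right) \frac{1}{506} - \frac{72}{-4 + \left(5 - 3\right)} = - \frac{35}{253} - \frac{72}{-4 + 2} = - \frac{35}{253} - \frac{72}{-2} = - \frac{35}{253} - -36 = - \frac{35}{253} + 36 = \frac{9073}{253} \approx 35.862$)
$\left(-318 + K{\left(-15 \right)}\right) E = \left(-318 + 17\right) \frac{9073}{253} = \left(-301\right) \frac{9073}{253} = - \frac{2730973}{253}$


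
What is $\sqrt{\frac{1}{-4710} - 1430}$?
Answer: $\frac{i \sqrt{31723267710}}{4710} \approx 37.815 i$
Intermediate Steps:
$\sqrt{\frac{1}{-4710} - 1430} = \sqrt{- \frac{1}{4710} - 1430} = \sqrt{- \frac{6735301}{4710}} = \frac{i \sqrt{31723267710}}{4710}$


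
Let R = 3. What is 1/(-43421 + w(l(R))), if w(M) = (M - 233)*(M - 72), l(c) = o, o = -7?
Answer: -1/24461 ≈ -4.0881e-5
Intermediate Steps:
l(c) = -7
w(M) = (-233 + M)*(-72 + M)
1/(-43421 + w(l(R))) = 1/(-43421 + (16776 + (-7)² - 305*(-7))) = 1/(-43421 + (16776 + 49 + 2135)) = 1/(-43421 + 18960) = 1/(-24461) = -1/24461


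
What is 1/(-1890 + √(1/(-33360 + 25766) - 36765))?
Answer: -2050380/3915102973 - I*√2120194763134/27405720811 ≈ -0.00052371 - 5.3131e-5*I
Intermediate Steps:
1/(-1890 + √(1/(-33360 + 25766) - 36765)) = 1/(-1890 + √(1/(-7594) - 36765)) = 1/(-1890 + √(-1/7594 - 36765)) = 1/(-1890 + √(-279193411/7594)) = 1/(-1890 + I*√2120194763134/7594)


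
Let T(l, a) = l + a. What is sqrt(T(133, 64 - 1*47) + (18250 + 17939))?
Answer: sqrt(36339) ≈ 190.63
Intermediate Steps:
T(l, a) = a + l
sqrt(T(133, 64 - 1*47) + (18250 + 17939)) = sqrt(((64 - 1*47) + 133) + (18250 + 17939)) = sqrt(((64 - 47) + 133) + 36189) = sqrt((17 + 133) + 36189) = sqrt(150 + 36189) = sqrt(36339)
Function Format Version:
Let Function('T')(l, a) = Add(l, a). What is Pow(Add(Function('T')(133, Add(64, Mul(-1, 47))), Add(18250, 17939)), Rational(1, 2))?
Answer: Pow(36339, Rational(1, 2)) ≈ 190.63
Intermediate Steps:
Function('T')(l, a) = Add(a, l)
Pow(Add(Function('T')(133, Add(64, Mul(-1, 47))), Add(18250, 17939)), Rational(1, 2)) = Pow(Add(Add(Add(64, Mul(-1, 47)), 133), Add(18250, 17939)), Rational(1, 2)) = Pow(Add(Add(Add(64, -47), 133), 36189), Rational(1, 2)) = Pow(Add(Add(17, 133), 36189), Rational(1, 2)) = Pow(Add(150, 36189), Rational(1, 2)) = Pow(36339, Rational(1, 2))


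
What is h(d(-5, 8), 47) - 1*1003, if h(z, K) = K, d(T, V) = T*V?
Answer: -956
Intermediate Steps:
h(d(-5, 8), 47) - 1*1003 = 47 - 1*1003 = 47 - 1003 = -956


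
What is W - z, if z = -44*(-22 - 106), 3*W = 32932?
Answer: 16036/3 ≈ 5345.3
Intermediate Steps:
W = 32932/3 (W = (1/3)*32932 = 32932/3 ≈ 10977.)
z = 5632 (z = -44*(-128) = 5632)
W - z = 32932/3 - 1*5632 = 32932/3 - 5632 = 16036/3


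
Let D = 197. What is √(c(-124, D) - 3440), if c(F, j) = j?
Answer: I*√3243 ≈ 56.947*I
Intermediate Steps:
√(c(-124, D) - 3440) = √(197 - 3440) = √(-3243) = I*√3243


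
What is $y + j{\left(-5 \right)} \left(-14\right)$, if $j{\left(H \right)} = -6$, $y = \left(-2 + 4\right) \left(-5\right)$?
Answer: $74$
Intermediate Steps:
$y = -10$ ($y = 2 \left(-5\right) = -10$)
$y + j{\left(-5 \right)} \left(-14\right) = -10 - -84 = -10 + 84 = 74$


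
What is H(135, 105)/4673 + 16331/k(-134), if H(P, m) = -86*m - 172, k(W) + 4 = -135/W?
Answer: -10229868244/1873873 ≈ -5459.2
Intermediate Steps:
k(W) = -4 - 135/W
H(P, m) = -172 - 86*m
H(135, 105)/4673 + 16331/k(-134) = (-172 - 86*105)/4673 + 16331/(-4 - 135/(-134)) = (-172 - 9030)*(1/4673) + 16331/(-4 - 135*(-1/134)) = -9202*1/4673 + 16331/(-4 + 135/134) = -9202/4673 + 16331/(-401/134) = -9202/4673 + 16331*(-134/401) = -9202/4673 - 2188354/401 = -10229868244/1873873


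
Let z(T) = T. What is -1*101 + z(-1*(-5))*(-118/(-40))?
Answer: -345/4 ≈ -86.250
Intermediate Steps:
-1*101 + z(-1*(-5))*(-118/(-40)) = -1*101 + (-1*(-5))*(-118/(-40)) = -101 + 5*(-118*(-1/40)) = -101 + 5*(59/20) = -101 + 59/4 = -345/4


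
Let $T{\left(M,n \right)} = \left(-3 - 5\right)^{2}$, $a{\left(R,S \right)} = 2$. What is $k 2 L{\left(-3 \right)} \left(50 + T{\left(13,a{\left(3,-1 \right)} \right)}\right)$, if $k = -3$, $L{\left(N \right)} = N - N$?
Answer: $0$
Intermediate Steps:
$L{\left(N \right)} = 0$
$T{\left(M,n \right)} = 64$ ($T{\left(M,n \right)} = \left(-8\right)^{2} = 64$)
$k 2 L{\left(-3 \right)} \left(50 + T{\left(13,a{\left(3,-1 \right)} \right)}\right) = \left(-3\right) 2 \cdot 0 \left(50 + 64\right) = \left(-6\right) 0 \cdot 114 = 0 \cdot 114 = 0$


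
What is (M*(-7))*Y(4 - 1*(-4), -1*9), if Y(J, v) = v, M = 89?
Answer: 5607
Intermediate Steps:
(M*(-7))*Y(4 - 1*(-4), -1*9) = (89*(-7))*(-1*9) = -623*(-9) = 5607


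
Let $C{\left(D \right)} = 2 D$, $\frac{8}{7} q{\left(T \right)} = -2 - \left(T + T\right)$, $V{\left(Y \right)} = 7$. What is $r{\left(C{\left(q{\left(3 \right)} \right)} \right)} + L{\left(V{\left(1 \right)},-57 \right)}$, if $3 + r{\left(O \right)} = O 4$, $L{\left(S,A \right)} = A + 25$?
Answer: $-91$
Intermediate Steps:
$q{\left(T \right)} = - \frac{7}{4} - \frac{7 T}{4}$ ($q{\left(T \right)} = \frac{7 \left(-2 - \left(T + T\right)\right)}{8} = \frac{7 \left(-2 - 2 T\right)}{8} = - \frac{7}{4} - \frac{7 T}{4}$)
$L{\left(S,A \right)} = 25 + A$
$r{\left(O \right)} = -3 + 4 O$ ($r{\left(O \right)} = -3 + O 4 = -3 + 4 O$)
$r{\left(C{\left(q{\left(3 \right)} \right)} \right)} + L{\left(V{\left(1 \right)},-57 \right)} = \left(-3 + 4 \cdot 2 \left(- \frac{7}{4} - \frac{21}{4}\right)\right) + \left(25 - 57\right) = \left(-3 + 4 \cdot 2 \left(- \frac{7}{4} - \frac{21}{4}\right)\right) - 32 = \left(-3 + 4 \cdot 2 \left(-7\right)\right) - 32 = \left(-3 + 4 \left(-14\right)\right) - 32 = \left(-3 - 56\right) - 32 = -59 - 32 = -91$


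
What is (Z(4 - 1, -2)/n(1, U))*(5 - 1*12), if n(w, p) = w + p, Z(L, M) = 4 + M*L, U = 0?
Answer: 14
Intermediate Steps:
Z(L, M) = 4 + L*M
n(w, p) = p + w
(Z(4 - 1, -2)/n(1, U))*(5 - 1*12) = ((4 + (4 - 1)*(-2))/(0 + 1))*(5 - 1*12) = ((4 + 3*(-2))/1)*(5 - 12) = (1*(4 - 6))*(-7) = (1*(-2))*(-7) = -2*(-7) = 14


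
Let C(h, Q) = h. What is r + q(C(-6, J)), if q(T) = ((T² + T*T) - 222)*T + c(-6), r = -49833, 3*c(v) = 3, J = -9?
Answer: -48932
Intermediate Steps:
c(v) = 1 (c(v) = (⅓)*3 = 1)
q(T) = 1 + T*(-222 + 2*T²) (q(T) = ((T² + T*T) - 222)*T + 1 = ((T² + T²) - 222)*T + 1 = (2*T² - 222)*T + 1 = (-222 + 2*T²)*T + 1 = T*(-222 + 2*T²) + 1 = 1 + T*(-222 + 2*T²))
r + q(C(-6, J)) = -49833 + (1 - 222*(-6) + 2*(-6)³) = -49833 + (1 + 1332 + 2*(-216)) = -49833 + (1 + 1332 - 432) = -49833 + 901 = -48932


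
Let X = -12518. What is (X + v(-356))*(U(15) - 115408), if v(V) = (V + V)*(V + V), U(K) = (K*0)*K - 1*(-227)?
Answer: -56948481106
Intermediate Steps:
U(K) = 227 (U(K) = 0*K + 227 = 0 + 227 = 227)
v(V) = 4*V**2 (v(V) = (2*V)*(2*V) = 4*V**2)
(X + v(-356))*(U(15) - 115408) = (-12518 + 4*(-356)**2)*(227 - 115408) = (-12518 + 4*126736)*(-115181) = (-12518 + 506944)*(-115181) = 494426*(-115181) = -56948481106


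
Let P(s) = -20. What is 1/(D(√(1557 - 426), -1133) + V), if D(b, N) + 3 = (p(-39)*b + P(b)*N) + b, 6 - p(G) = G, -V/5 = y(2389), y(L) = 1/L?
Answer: 32327689988/729033719951677 - 131268383*√1131/1458067439903354 ≈ 4.1316e-5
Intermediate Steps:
V = -5/2389 ≈ -0.0020929
p(G) = 6 - G
D(b, N) = -3 - 20*N + 46*b (D(b, N) = -3 + (((6 - 1*(-39))*b - 20*N) + b) = -3 + (((6 + 39)*b - 20*N) + b) = -3 + ((45*b - 20*N) + b) = -3 + ((-20*N + 45*b) + b) = -3 + (-20*N + 46*b) = -3 - 20*N + 46*b)
1/(D(√(1557 - 426), -1133) + V) = 1/((-3 - 20*(-1133) + 46*√(1557 - 426)) - 5/2389) = 1/((-3 + 22660 + 46*√1131) - 5/2389) = 1/((22657 + 46*√1131) - 5/2389) = 1/(54127568/2389 + 46*√1131)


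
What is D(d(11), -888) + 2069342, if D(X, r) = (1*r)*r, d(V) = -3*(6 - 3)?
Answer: 2857886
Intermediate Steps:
d(V) = -9 (d(V) = -3*3 = -9)
D(X, r) = r**2 (D(X, r) = r*r = r**2)
D(d(11), -888) + 2069342 = (-888)**2 + 2069342 = 788544 + 2069342 = 2857886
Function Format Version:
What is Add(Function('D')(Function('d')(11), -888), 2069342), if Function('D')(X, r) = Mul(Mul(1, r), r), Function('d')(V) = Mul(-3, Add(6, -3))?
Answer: 2857886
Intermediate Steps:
Function('d')(V) = -9 (Function('d')(V) = Mul(-3, 3) = -9)
Function('D')(X, r) = Pow(r, 2) (Function('D')(X, r) = Mul(r, r) = Pow(r, 2))
Add(Function('D')(Function('d')(11), -888), 2069342) = Add(Pow(-888, 2), 2069342) = Add(788544, 2069342) = 2857886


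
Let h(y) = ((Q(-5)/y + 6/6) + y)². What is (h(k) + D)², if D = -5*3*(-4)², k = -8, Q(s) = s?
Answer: 162792081/4096 ≈ 39744.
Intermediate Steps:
D = -240 (D = -15*16 = -240)
h(y) = (1 + y - 5/y)² (h(y) = ((-5/y + 6/6) + y)² = ((-5/y + 6*(⅙)) + y)² = ((-5/y + 1) + y)² = ((1 - 5/y) + y)² = (1 + y - 5/y)²)
(h(k) + D)² = ((-5 - 8 + (-8)²)²/(-8)² - 240)² = ((-5 - 8 + 64)²/64 - 240)² = ((1/64)*51² - 240)² = ((1/64)*2601 - 240)² = (2601/64 - 240)² = (-12759/64)² = 162792081/4096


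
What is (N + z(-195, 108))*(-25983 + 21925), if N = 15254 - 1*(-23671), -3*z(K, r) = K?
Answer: -158221420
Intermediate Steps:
z(K, r) = -K/3
N = 38925 (N = 15254 + 23671 = 38925)
(N + z(-195, 108))*(-25983 + 21925) = (38925 - 1/3*(-195))*(-25983 + 21925) = (38925 + 65)*(-4058) = 38990*(-4058) = -158221420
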